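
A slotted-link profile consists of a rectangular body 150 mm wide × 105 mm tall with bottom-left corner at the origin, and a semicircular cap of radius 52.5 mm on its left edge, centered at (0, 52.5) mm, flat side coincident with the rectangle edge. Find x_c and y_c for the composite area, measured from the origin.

x_c = 54.02 mm, y_c = 52.50 mm

Part | A | x̄ᵢ | ȳᵢ | A·x̄ᵢ | A·ȳᵢ
rectangular body | 15750.00 | 75.00 | 52.50 | 1181250.00 | 826875.00
semicircular end | 4329.51 | -22.28 | 52.50 | -96468.75 | 227299.14
Σ | 20079.51 |  |  | 1084781.25 | 1054174.14
x_c = 1084781.25 / 20079.51 = 54.02 mm
y_c = 1054174.14 / 20079.51 = 52.50 mm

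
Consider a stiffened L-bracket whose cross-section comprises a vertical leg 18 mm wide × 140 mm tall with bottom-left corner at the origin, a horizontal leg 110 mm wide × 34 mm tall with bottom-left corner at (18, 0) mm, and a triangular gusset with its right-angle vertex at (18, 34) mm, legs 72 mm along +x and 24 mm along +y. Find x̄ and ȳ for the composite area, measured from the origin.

vertical leg: A = 18 × 140 = 2520.00, centroid at (9.00, 70.00).
horizontal leg: A = 110 × 34 = 3740.00, centroid at (73.00, 17.00).
gusset: A = ½·72·24 = 864.00, centroid at (42.00, 42.00).
ΣA = 7124.00 mm²
ΣAx̄ = (2520.00)(9.00) + (3740.00)(73.00) + (864.00)(42.00) = 331988.00 mm³
ΣAȳ = (2520.00)(70.00) + (3740.00)(17.00) + (864.00)(42.00) = 276268.00 mm³
x̄ = 331988.00 / 7124.00 = 46.60 mm
ȳ = 276268.00 / 7124.00 = 38.78 mm

x̄ = 46.60 mm, ȳ = 38.78 mm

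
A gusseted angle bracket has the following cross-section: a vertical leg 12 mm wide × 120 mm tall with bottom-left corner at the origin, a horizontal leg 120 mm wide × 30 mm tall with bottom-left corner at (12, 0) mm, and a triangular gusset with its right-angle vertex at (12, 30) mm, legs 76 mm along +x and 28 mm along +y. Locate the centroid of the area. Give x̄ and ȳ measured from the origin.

vertical leg: A = 12 × 120 = 1440.00, centroid at (6.00, 60.00).
horizontal leg: A = 120 × 30 = 3600.00, centroid at (72.00, 15.00).
gusset: A = ½·76·28 = 1064.00, centroid at (37.33, 39.33).
ΣA = 6104.00 mm², ΣAx̄ = 307562.67 mm³, ΣAȳ = 182250.67 mm³.
x̄ = 307562.67/6104.00 = 50.39 mm; ȳ = 182250.67/6104.00 = 29.86 mm.

x̄ = 50.39 mm, ȳ = 29.86 mm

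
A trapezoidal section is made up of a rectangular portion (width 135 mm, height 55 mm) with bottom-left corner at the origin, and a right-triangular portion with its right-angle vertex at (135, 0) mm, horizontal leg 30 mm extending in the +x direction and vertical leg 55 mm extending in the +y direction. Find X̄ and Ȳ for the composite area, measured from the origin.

rectangular portion: A = 135 × 55 = 7425.00, centroid at (67.50, 27.50).
triangular portion: A = ½·30·55 = 825.00, centroid at (145.00, 18.33).
ΣA = 8250.00 mm²
ΣAX̄ = (7425.00)(67.50) + (825.00)(145.00) = 620812.50 mm³
ΣAȲ = (7425.00)(27.50) + (825.00)(18.33) = 219312.50 mm³
X̄ = 620812.50 / 8250.00 = 75.25 mm
Ȳ = 219312.50 / 8250.00 = 26.58 mm

X̄ = 75.25 mm, Ȳ = 26.58 mm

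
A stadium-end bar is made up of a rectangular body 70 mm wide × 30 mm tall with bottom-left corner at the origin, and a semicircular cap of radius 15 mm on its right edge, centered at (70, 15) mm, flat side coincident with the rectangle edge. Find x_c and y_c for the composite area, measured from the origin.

rectangular body: A = 70 × 30 = 2100.00, centroid at (35.00, 15.00).
semicircular end: A = ½π·15² = 353.43, centroid at (76.37, 15.00).
ΣA = 2453.43 mm²
ΣAx_c = (2100.00)(35.00) + (353.43)(76.37) = 100490.04 mm³
ΣAy_c = (2100.00)(15.00) + (353.43)(15.00) = 36801.44 mm³
x_c = 100490.04 / 2453.43 = 40.96 mm
y_c = 36801.44 / 2453.43 = 15.00 mm

x_c = 40.96 mm, y_c = 15.00 mm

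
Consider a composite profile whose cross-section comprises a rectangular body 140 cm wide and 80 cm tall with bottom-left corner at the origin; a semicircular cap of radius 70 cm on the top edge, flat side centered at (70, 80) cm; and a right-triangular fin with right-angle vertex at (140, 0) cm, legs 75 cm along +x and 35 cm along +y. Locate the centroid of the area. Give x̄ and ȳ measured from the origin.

x̄ = 76.17 cm, ȳ = 64.71 cm

rectangular body: A = 140 × 80 = 11200.00, centroid at (70.00, 40.00).
semicircular top: A = ½π·70² = 7696.90, centroid at (70.00, 109.71).
triangular fin: A = ½·75·35 = 1312.50, centroid at (165.00, 11.67).
ΣA = 20209.40 cm²
ΣAx̄ = (11200.00)(70.00) + (7696.90)(70.00) + (1312.50)(165.00) = 1539345.64 cm³
ΣAȳ = (11200.00)(40.00) + (7696.90)(109.71) + (1312.50)(11.67) = 1307731.33 cm³
x̄ = 1539345.64 / 20209.40 = 76.17 cm
ȳ = 1307731.33 / 20209.40 = 64.71 cm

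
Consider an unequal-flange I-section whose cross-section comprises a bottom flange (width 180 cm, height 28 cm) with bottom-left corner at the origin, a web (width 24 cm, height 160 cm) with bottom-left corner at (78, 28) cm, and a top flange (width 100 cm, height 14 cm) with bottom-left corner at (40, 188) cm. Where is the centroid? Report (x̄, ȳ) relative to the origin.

x̄ = 90.00 cm, ȳ = 73.76 cm

bottom flange: A = 180 × 28 = 5040.00, centroid at (90.00, 14.00).
web: A = 24 × 160 = 3840.00, centroid at (90.00, 108.00).
top flange: A = 100 × 14 = 1400.00, centroid at (90.00, 195.00).
ΣA = 10280.00 cm², ΣAx̄ = 925200.00 cm³, ΣAȳ = 758280.00 cm³.
x̄ = 925200.00/10280.00 = 90.00 cm; ȳ = 758280.00/10280.00 = 73.76 cm.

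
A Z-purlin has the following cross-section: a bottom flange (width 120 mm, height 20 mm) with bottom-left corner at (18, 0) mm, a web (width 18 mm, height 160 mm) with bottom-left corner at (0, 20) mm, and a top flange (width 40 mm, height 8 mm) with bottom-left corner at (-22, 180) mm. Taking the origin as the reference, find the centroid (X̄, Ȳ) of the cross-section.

X̄ = 37.94 mm, Ȳ = 66.23 mm

bottom flange: A = 120 × 20 = 2400.00, centroid at (78.00, 10.00).
web: A = 18 × 160 = 2880.00, centroid at (9.00, 100.00).
top flange: A = 40 × 8 = 320.00, centroid at (-2.00, 184.00).
ΣA = 5600.00 mm², ΣAX̄ = 212480.00 mm³, ΣAȲ = 370880.00 mm³.
X̄ = 212480.00/5600.00 = 37.94 mm; Ȳ = 370880.00/5600.00 = 66.23 mm.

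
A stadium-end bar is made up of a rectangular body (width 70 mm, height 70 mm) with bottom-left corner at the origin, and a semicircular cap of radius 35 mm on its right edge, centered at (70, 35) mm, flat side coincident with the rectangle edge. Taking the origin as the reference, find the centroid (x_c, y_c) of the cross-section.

x_c = 49.06 mm, y_c = 35.00 mm

rectangular body: A = 70 × 70 = 4900.00, centroid at (35.00, 35.00).
semicircular end: A = ½π·35² = 1924.23, centroid at (84.85, 35.00).
ΣA = 6824.23 mm², ΣAx_c = 334779.12 mm³, ΣAy_c = 238847.89 mm³.
x_c = 334779.12/6824.23 = 49.06 mm; y_c = 238847.89/6824.23 = 35.00 mm.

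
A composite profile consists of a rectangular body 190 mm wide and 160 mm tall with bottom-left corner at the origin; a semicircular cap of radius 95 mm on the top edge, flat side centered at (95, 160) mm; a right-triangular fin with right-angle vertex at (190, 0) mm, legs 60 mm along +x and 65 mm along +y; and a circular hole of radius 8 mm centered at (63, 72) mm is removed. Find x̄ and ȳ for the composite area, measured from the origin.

x̄ = 99.98 mm, ȳ = 114.40 mm

Part | A | x̄ᵢ | ȳᵢ | A·x̄ᵢ | A·ȳᵢ
rectangular body | 30400.00 | 95.00 | 80.00 | 2888000.00 | 2432000.00
semicircular top | 14176.44 | 95.00 | 200.32 | 1346761.50 | 2839813.23
triangular fin | 1950.00 | 210.00 | 21.67 | 409500.00 | 42250.00
hole | -201.06 | 63.00 | 72.00 | -12666.90 | -14476.46
Σ | 46325.37 |  |  | 4631594.60 | 5299586.77
x̄ = 4631594.60 / 46325.37 = 99.98 mm
ȳ = 5299586.77 / 46325.37 = 114.40 mm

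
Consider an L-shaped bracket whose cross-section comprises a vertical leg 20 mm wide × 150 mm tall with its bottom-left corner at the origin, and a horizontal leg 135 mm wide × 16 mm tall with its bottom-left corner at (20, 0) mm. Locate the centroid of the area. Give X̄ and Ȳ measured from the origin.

Part | A | x̄ᵢ | ȳᵢ | A·x̄ᵢ | A·ȳᵢ
vertical leg | 3000.00 | 10.00 | 75.00 | 30000.00 | 225000.00
horizontal leg | 2160.00 | 87.50 | 8.00 | 189000.00 | 17280.00
Σ | 5160.00 |  |  | 219000.00 | 242280.00
X̄ = 219000.00 / 5160.00 = 42.44 mm
Ȳ = 242280.00 / 5160.00 = 46.95 mm

X̄ = 42.44 mm, Ȳ = 46.95 mm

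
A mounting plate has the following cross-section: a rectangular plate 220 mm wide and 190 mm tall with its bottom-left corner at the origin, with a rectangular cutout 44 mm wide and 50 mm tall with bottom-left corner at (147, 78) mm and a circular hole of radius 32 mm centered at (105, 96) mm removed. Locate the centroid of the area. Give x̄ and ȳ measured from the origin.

plate: A = 220 × 190 = 41800.00, centroid at (110.00, 95.00).
hole 1: A = −(44 × 50) = -2200.00, centroid at (169.00, 103.00).
hole 2: A = −π·32² = -3216.99, centroid at (105.00, 96.00).
ΣA = 36383.01 mm², ΣAx̄ = 3888415.96 mm³, ΣAȳ = 3435568.88 mm³.
x̄ = 3888415.96/36383.01 = 106.87 mm; ȳ = 3435568.88/36383.01 = 94.43 mm.

x̄ = 106.87 mm, ȳ = 94.43 mm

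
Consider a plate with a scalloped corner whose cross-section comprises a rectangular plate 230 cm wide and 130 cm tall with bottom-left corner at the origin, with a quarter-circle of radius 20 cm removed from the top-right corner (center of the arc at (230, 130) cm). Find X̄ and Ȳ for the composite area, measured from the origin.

X̄ = 113.87 cm, Ȳ = 64.40 cm

plate: A = 230 × 130 = 29900.00, centroid at (115.00, 65.00).
removed quarter-circle: A = −¼π·20² = -314.16, centroid at (221.51, 121.51).
ΣA = 29585.84 cm², ΣAX̄ = 3368910.04 cm³, ΣAȲ = 1905325.96 cm³.
X̄ = 3368910.04/29585.84 = 113.87 cm; Ȳ = 1905325.96/29585.84 = 64.40 cm.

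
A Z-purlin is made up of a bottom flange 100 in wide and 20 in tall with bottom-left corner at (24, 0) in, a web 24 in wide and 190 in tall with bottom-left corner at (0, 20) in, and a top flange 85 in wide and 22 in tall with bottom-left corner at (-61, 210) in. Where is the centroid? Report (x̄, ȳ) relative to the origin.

x̄ = 19.94 in, ȳ = 113.60 in

bottom flange: A = 100 × 20 = 2000.00, centroid at (74.00, 10.00).
web: A = 24 × 190 = 4560.00, centroid at (12.00, 115.00).
top flange: A = 85 × 22 = 1870.00, centroid at (-18.50, 221.00).
ΣA = 8430.00 in²
ΣAx̄ = (2000.00)(74.00) + (4560.00)(12.00) + (1870.00)(-18.50) = 168125.00 in³
ΣAȳ = (2000.00)(10.00) + (4560.00)(115.00) + (1870.00)(221.00) = 957670.00 in³
x̄ = 168125.00 / 8430.00 = 19.94 in
ȳ = 957670.00 / 8430.00 = 113.60 in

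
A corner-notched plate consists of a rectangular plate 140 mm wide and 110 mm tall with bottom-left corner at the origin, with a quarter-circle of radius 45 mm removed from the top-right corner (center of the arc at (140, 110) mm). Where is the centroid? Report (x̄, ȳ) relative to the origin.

plate: A = 140 × 110 = 15400.00, centroid at (70.00, 55.00).
removed quarter-circle: A = −¼π·45² = -1590.43, centroid at (120.90, 90.90).
ΣA = 13809.57 mm²
ΣAx̄ = (15400.00)(70.00) + (-1590.43)(120.90) = 885714.62 mm³
ΣAȳ = (15400.00)(55.00) + (-1590.43)(90.90) = 702427.56 mm³
x̄ = 885714.62 / 13809.57 = 64.14 mm
ȳ = 702427.56 / 13809.57 = 50.87 mm

x̄ = 64.14 mm, ȳ = 50.87 mm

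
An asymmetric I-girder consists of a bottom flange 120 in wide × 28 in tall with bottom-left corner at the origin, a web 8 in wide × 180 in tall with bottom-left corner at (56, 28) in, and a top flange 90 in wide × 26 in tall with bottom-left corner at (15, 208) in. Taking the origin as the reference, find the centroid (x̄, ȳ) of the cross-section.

x̄ = 60.00 in, ȳ = 102.82 in

bottom flange: A = 120 × 28 = 3360.00, centroid at (60.00, 14.00).
web: A = 8 × 180 = 1440.00, centroid at (60.00, 118.00).
top flange: A = 90 × 26 = 2340.00, centroid at (60.00, 221.00).
ΣA = 7140.00 in², ΣAx̄ = 428400.00 in³, ΣAȳ = 734100.00 in³.
x̄ = 428400.00/7140.00 = 60.00 in; ȳ = 734100.00/7140.00 = 102.82 in.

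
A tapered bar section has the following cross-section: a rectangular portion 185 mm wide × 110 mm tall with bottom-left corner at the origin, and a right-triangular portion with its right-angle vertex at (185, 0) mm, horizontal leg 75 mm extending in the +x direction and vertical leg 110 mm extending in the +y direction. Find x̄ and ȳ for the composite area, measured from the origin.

x̄ = 112.30 mm, ȳ = 51.91 mm

rectangular portion: A = 185 × 110 = 20350.00, centroid at (92.50, 55.00).
triangular portion: A = ½·75·110 = 4125.00, centroid at (210.00, 36.67).
ΣA = 24475.00 mm², ΣAx̄ = 2748625.00 mm³, ΣAȳ = 1270500.00 mm³.
x̄ = 2748625.00/24475.00 = 112.30 mm; ȳ = 1270500.00/24475.00 = 51.91 mm.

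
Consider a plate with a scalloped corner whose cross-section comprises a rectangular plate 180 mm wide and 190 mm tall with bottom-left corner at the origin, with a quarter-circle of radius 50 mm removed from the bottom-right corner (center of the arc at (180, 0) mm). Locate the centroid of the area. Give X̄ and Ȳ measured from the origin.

X̄ = 85.81 mm, Ȳ = 99.49 mm

Part | A | x̄ᵢ | ȳᵢ | A·x̄ᵢ | A·ȳᵢ
plate | 34200.00 | 90.00 | 95.00 | 3078000.00 | 3249000.00
removed quarter-circle | -1963.50 | 158.78 | 21.22 | -311762.51 | -41666.67
Σ | 32236.50 |  |  | 2766237.49 | 3207333.33
X̄ = 2766237.49 / 32236.50 = 85.81 mm
Ȳ = 3207333.33 / 32236.50 = 99.49 mm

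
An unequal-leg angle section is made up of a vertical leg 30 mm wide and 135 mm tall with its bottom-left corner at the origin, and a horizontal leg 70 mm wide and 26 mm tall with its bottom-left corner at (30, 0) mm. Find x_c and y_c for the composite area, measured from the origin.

x_c = 30.50 mm, y_c = 50.60 mm

vertical leg: A = 30 × 135 = 4050.00, centroid at (15.00, 67.50).
horizontal leg: A = 70 × 26 = 1820.00, centroid at (65.00, 13.00).
ΣA = 5870.00 mm², ΣAx_c = 179050.00 mm³, ΣAy_c = 297035.00 mm³.
x_c = 179050.00/5870.00 = 30.50 mm; y_c = 297035.00/5870.00 = 50.60 mm.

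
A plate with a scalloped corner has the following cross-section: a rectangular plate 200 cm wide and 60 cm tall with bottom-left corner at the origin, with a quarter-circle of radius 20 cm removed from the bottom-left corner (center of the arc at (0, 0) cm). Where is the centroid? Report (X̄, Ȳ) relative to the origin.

X̄ = 102.46 cm, Ȳ = 30.58 cm

plate: A = 200 × 60 = 12000.00, centroid at (100.00, 30.00).
removed quarter-circle: A = −¼π·20² = -314.16, centroid at (8.49, 8.49).
ΣA = 11685.84 cm²
ΣAX̄ = (12000.00)(100.00) + (-314.16)(8.49) = 1197333.33 cm³
ΣAȲ = (12000.00)(30.00) + (-314.16)(8.49) = 357333.33 cm³
X̄ = 1197333.33 / 11685.84 = 102.46 cm
Ȳ = 357333.33 / 11685.84 = 30.58 cm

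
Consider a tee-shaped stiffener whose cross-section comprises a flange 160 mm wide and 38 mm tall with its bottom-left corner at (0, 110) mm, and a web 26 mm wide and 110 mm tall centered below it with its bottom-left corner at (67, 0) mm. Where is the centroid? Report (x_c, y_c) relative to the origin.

Part | A | x̄ᵢ | ȳᵢ | A·x̄ᵢ | A·ȳᵢ
web | 2860.00 | 80.00 | 55.00 | 228800.00 | 157300.00
flange | 6080.00 | 80.00 | 129.00 | 486400.00 | 784320.00
Σ | 8940.00 |  |  | 715200.00 | 941620.00
x_c = 715200.00 / 8940.00 = 80.00 mm
y_c = 941620.00 / 8940.00 = 105.33 mm

x_c = 80.00 mm, y_c = 105.33 mm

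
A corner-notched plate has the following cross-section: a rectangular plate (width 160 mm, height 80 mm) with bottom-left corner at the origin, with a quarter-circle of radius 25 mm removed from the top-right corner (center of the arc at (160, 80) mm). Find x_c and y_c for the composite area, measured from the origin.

plate: A = 160 × 80 = 12800.00, centroid at (80.00, 40.00).
removed quarter-circle: A = −¼π·25² = -490.87, centroid at (149.39, 69.39).
ΣA = 12309.13 mm², ΣAx_c = 950668.52 mm³, ΣAy_c = 477938.43 mm³.
x_c = 950668.52/12309.13 = 77.23 mm; y_c = 477938.43/12309.13 = 38.83 mm.

x_c = 77.23 mm, y_c = 38.83 mm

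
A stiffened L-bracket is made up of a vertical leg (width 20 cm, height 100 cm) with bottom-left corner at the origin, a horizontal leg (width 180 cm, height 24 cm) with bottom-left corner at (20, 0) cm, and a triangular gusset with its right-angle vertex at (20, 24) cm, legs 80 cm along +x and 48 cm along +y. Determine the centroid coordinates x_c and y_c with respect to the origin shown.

vertical leg: A = 20 × 100 = 2000.00, centroid at (10.00, 50.00).
horizontal leg: A = 180 × 24 = 4320.00, centroid at (110.00, 12.00).
gusset: A = ½·80·48 = 1920.00, centroid at (46.67, 40.00).
ΣA = 8240.00 cm²
ΣAx_c = (2000.00)(10.00) + (4320.00)(110.00) + (1920.00)(46.67) = 584800.00 cm³
ΣAy_c = (2000.00)(50.00) + (4320.00)(12.00) + (1920.00)(40.00) = 228640.00 cm³
x_c = 584800.00 / 8240.00 = 70.97 cm
y_c = 228640.00 / 8240.00 = 27.75 cm

x_c = 70.97 cm, y_c = 27.75 cm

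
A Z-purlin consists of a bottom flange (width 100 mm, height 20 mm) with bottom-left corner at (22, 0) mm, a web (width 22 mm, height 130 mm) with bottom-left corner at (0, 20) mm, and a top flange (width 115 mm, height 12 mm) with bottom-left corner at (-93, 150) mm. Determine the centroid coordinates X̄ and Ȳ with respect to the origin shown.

bottom flange: A = 100 × 20 = 2000.00, centroid at (72.00, 10.00).
web: A = 22 × 130 = 2860.00, centroid at (11.00, 85.00).
top flange: A = 115 × 12 = 1380.00, centroid at (-35.50, 156.00).
ΣA = 6240.00 mm², ΣAX̄ = 126470.00 mm³, ΣAȲ = 478380.00 mm³.
X̄ = 126470.00/6240.00 = 20.27 mm; Ȳ = 478380.00/6240.00 = 76.66 mm.

X̄ = 20.27 mm, Ȳ = 76.66 mm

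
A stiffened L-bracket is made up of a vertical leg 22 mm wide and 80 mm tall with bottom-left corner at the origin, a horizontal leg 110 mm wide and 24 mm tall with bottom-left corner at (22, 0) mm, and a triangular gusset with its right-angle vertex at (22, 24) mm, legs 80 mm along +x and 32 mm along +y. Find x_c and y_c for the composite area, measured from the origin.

Part | A | x̄ᵢ | ȳᵢ | A·x̄ᵢ | A·ȳᵢ
vertical leg | 1760.00 | 11.00 | 40.00 | 19360.00 | 70400.00
horizontal leg | 2640.00 | 77.00 | 12.00 | 203280.00 | 31680.00
gusset | 1280.00 | 48.67 | 34.67 | 62293.33 | 44373.33
Σ | 5680.00 |  |  | 284933.33 | 146453.33
x_c = 284933.33 / 5680.00 = 50.16 mm
y_c = 146453.33 / 5680.00 = 25.78 mm

x_c = 50.16 mm, y_c = 25.78 mm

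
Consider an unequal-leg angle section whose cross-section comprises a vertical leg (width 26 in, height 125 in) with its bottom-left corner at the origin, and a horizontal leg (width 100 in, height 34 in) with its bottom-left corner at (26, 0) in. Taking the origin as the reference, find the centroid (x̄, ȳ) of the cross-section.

x̄ = 45.21 in, ȳ = 39.24 in

vertical leg: A = 26 × 125 = 3250.00, centroid at (13.00, 62.50).
horizontal leg: A = 100 × 34 = 3400.00, centroid at (76.00, 17.00).
ΣA = 6650.00 in²
ΣAx̄ = (3250.00)(13.00) + (3400.00)(76.00) = 300650.00 in³
ΣAȳ = (3250.00)(62.50) + (3400.00)(17.00) = 260925.00 in³
x̄ = 300650.00 / 6650.00 = 45.21 in
ȳ = 260925.00 / 6650.00 = 39.24 in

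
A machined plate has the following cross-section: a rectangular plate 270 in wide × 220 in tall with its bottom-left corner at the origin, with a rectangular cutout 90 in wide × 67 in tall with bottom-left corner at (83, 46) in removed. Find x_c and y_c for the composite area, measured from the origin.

plate: A = 270 × 220 = 59400.00, centroid at (135.00, 110.00).
hole: A = −(90 × 67) = -6030.00, centroid at (128.00, 79.50).
ΣA = 53370.00 in², ΣAx_c = 7247160.00 in³, ΣAy_c = 6054615.00 in³.
x_c = 7247160.00/53370.00 = 135.79 in; y_c = 6054615.00/53370.00 = 113.45 in.

x_c = 135.79 in, y_c = 113.45 in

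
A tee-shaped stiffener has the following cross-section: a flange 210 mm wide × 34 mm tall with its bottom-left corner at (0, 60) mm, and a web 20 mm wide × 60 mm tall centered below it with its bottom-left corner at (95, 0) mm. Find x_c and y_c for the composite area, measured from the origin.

web: A = 20 × 60 = 1200.00, centroid at (105.00, 30.00).
flange: A = 210 × 34 = 7140.00, centroid at (105.00, 77.00).
ΣA = 8340.00 mm², ΣAx_c = 875700.00 mm³, ΣAy_c = 585780.00 mm³.
x_c = 875700.00/8340.00 = 105.00 mm; y_c = 585780.00/8340.00 = 70.24 mm.

x_c = 105.00 mm, y_c = 70.24 mm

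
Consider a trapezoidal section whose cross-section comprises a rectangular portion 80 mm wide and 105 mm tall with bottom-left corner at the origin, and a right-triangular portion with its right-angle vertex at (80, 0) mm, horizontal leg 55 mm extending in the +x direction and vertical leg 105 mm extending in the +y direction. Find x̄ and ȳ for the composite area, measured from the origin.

rectangular portion: A = 80 × 105 = 8400.00, centroid at (40.00, 52.50).
triangular portion: A = ½·55·105 = 2887.50, centroid at (98.33, 35.00).
ΣA = 11287.50 mm², ΣAx̄ = 619937.50 mm³, ΣAȳ = 542062.50 mm³.
x̄ = 619937.50/11287.50 = 54.92 mm; ȳ = 542062.50/11287.50 = 48.02 mm.

x̄ = 54.92 mm, ȳ = 48.02 mm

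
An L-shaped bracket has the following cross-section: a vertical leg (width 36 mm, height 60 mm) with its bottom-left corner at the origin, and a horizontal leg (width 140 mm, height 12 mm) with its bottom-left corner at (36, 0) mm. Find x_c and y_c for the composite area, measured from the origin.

vertical leg: A = 36 × 60 = 2160.00, centroid at (18.00, 30.00).
horizontal leg: A = 140 × 12 = 1680.00, centroid at (106.00, 6.00).
ΣA = 3840.00 mm², ΣAx_c = 216960.00 mm³, ΣAy_c = 74880.00 mm³.
x_c = 216960.00/3840.00 = 56.50 mm; y_c = 74880.00/3840.00 = 19.50 mm.

x_c = 56.50 mm, y_c = 19.50 mm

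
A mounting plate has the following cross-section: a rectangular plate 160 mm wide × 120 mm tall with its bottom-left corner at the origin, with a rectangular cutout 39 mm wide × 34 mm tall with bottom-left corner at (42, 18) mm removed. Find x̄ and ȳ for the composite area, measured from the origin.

plate: A = 160 × 120 = 19200.00, centroid at (80.00, 60.00).
hole: A = −(39 × 34) = -1326.00, centroid at (61.50, 35.00).
ΣA = 17874.00 mm², ΣAx̄ = 1454451.00 mm³, ΣAȳ = 1105590.00 mm³.
x̄ = 1454451.00/17874.00 = 81.37 mm; ȳ = 1105590.00/17874.00 = 61.85 mm.

x̄ = 81.37 mm, ȳ = 61.85 mm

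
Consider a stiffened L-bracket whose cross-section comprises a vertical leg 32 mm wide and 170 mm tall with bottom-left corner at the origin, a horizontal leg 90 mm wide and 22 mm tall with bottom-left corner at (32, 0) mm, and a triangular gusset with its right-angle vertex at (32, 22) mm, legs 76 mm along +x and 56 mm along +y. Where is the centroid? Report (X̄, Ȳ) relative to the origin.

X̄ = 37.86 mm, Ȳ = 59.77 mm

vertical leg: A = 32 × 170 = 5440.00, centroid at (16.00, 85.00).
horizontal leg: A = 90 × 22 = 1980.00, centroid at (77.00, 11.00).
gusset: A = ½·76·56 = 2128.00, centroid at (57.33, 40.67).
ΣA = 9548.00 mm², ΣAX̄ = 361505.33 mm³, ΣAȲ = 570718.67 mm³.
X̄ = 361505.33/9548.00 = 37.86 mm; Ȳ = 570718.67/9548.00 = 59.77 mm.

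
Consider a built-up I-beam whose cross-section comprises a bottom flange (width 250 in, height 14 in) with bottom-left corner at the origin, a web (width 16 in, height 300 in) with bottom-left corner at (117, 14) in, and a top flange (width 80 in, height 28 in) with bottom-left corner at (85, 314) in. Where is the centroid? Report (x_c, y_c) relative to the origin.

bottom flange: A = 250 × 14 = 3500.00, centroid at (125.00, 7.00).
web: A = 16 × 300 = 4800.00, centroid at (125.00, 164.00).
top flange: A = 80 × 28 = 2240.00, centroid at (125.00, 328.00).
ΣA = 10540.00 in²
ΣAx_c = (3500.00)(125.00) + (4800.00)(125.00) + (2240.00)(125.00) = 1317500.00 in³
ΣAy_c = (3500.00)(7.00) + (4800.00)(164.00) + (2240.00)(328.00) = 1546420.00 in³
x_c = 1317500.00 / 10540.00 = 125.00 in
y_c = 1546420.00 / 10540.00 = 146.72 in

x_c = 125.00 in, y_c = 146.72 in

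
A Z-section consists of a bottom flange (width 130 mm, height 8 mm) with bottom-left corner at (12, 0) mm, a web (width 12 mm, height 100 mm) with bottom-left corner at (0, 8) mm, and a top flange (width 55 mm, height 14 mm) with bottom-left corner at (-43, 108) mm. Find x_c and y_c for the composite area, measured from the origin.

bottom flange: A = 130 × 8 = 1040.00, centroid at (77.00, 4.00).
web: A = 12 × 100 = 1200.00, centroid at (6.00, 58.00).
top flange: A = 55 × 14 = 770.00, centroid at (-15.50, 115.00).
ΣA = 3010.00 mm²
ΣAx_c = (1040.00)(77.00) + (1200.00)(6.00) + (770.00)(-15.50) = 75345.00 mm³
ΣAy_c = (1040.00)(4.00) + (1200.00)(58.00) + (770.00)(115.00) = 162310.00 mm³
x_c = 75345.00 / 3010.00 = 25.03 mm
y_c = 162310.00 / 3010.00 = 53.92 mm

x_c = 25.03 mm, y_c = 53.92 mm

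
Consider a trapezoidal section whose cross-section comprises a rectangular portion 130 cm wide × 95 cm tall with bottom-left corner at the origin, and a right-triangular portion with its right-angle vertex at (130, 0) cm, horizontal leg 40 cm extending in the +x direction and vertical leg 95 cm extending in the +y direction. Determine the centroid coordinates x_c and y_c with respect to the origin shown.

x_c = 75.44 cm, y_c = 45.39 cm

rectangular portion: A = 130 × 95 = 12350.00, centroid at (65.00, 47.50).
triangular portion: A = ½·40·95 = 1900.00, centroid at (143.33, 31.67).
ΣA = 14250.00 cm², ΣAx_c = 1075083.33 cm³, ΣAy_c = 646791.67 cm³.
x_c = 1075083.33/14250.00 = 75.44 cm; y_c = 646791.67/14250.00 = 45.39 cm.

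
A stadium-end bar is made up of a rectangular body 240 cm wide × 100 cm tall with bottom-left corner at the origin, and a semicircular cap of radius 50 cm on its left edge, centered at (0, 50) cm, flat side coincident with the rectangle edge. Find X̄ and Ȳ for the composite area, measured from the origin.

X̄ = 100.14 cm, Ȳ = 50.00 cm

rectangular body: A = 240 × 100 = 24000.00, centroid at (120.00, 50.00).
semicircular end: A = ½π·50² = 3926.99, centroid at (-21.22, 50.00).
ΣA = 27926.99 cm², ΣAX̄ = 2796666.67 cm³, ΣAȲ = 1396349.54 cm³.
X̄ = 2796666.67/27926.99 = 100.14 cm; Ȳ = 1396349.54/27926.99 = 50.00 cm.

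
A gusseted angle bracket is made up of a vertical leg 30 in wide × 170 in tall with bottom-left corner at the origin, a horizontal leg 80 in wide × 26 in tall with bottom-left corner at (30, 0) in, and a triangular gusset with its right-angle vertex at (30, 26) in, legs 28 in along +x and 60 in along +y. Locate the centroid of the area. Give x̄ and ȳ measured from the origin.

vertical leg: A = 30 × 170 = 5100.00, centroid at (15.00, 85.00).
horizontal leg: A = 80 × 26 = 2080.00, centroid at (70.00, 13.00).
gusset: A = ½·28·60 = 840.00, centroid at (39.33, 46.00).
ΣA = 8020.00 in², ΣAx̄ = 255140.00 in³, ΣAȳ = 499180.00 in³.
x̄ = 255140.00/8020.00 = 31.81 in; ȳ = 499180.00/8020.00 = 62.24 in.

x̄ = 31.81 in, ȳ = 62.24 in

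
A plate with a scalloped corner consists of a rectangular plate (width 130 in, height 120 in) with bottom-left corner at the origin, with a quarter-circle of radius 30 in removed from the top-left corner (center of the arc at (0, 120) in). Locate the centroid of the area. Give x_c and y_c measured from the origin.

plate: A = 130 × 120 = 15600.00, centroid at (65.00, 60.00).
removed quarter-circle: A = −¼π·30² = -706.86, centroid at (12.73, 107.27).
ΣA = 14893.14 in²
ΣAx_c = (15600.00)(65.00) + (-706.86)(12.73) = 1005000.00 in³
ΣAy_c = (15600.00)(60.00) + (-706.86)(107.27) = 860177.00 in³
x_c = 1005000.00 / 14893.14 = 67.48 in
y_c = 860177.00 / 14893.14 = 57.76 in

x_c = 67.48 in, y_c = 57.76 in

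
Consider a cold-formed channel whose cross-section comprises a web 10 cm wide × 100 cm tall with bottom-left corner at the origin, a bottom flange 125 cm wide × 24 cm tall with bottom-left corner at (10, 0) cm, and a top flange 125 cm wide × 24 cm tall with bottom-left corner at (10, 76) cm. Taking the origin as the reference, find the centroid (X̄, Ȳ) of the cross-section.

X̄ = 62.86 cm, Ȳ = 50.00 cm

web: A = 10 × 100 = 1000.00, centroid at (5.00, 50.00).
bottom flange: A = 125 × 24 = 3000.00, centroid at (72.50, 12.00).
top flange: A = 125 × 24 = 3000.00, centroid at (72.50, 88.00).
ΣA = 7000.00 cm², ΣAX̄ = 440000.00 cm³, ΣAȲ = 350000.00 cm³.
X̄ = 440000.00/7000.00 = 62.86 cm; Ȳ = 350000.00/7000.00 = 50.00 cm.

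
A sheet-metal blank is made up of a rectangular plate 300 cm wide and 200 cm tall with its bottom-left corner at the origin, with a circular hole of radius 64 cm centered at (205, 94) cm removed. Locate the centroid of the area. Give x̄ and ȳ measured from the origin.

Part | A | x̄ᵢ | ȳᵢ | A·x̄ᵢ | A·ȳᵢ
plate | 60000.00 | 150.00 | 100.00 | 9000000.00 | 6000000.00
hole | -12867.96 | 205.00 | 94.00 | -2637932.52 | -1209588.57
Σ | 47132.04 |  |  | 6362067.48 | 4790411.43
x̄ = 6362067.48 / 47132.04 = 134.98 cm
ȳ = 4790411.43 / 47132.04 = 101.64 cm

x̄ = 134.98 cm, ȳ = 101.64 cm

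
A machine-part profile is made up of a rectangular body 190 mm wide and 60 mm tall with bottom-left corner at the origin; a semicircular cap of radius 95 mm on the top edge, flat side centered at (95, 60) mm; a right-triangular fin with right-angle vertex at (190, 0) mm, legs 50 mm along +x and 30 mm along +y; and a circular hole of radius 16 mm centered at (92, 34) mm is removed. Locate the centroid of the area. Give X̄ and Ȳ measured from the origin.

X̄ = 98.38 mm, Ȳ = 68.35 mm

rectangular body: A = 190 × 60 = 11400.00, centroid at (95.00, 30.00).
semicircular top: A = ½π·95² = 14176.44, centroid at (95.00, 100.32).
triangular fin: A = ½·50·30 = 750.00, centroid at (206.67, 10.00).
hole: A = −π·16² = -804.25, centroid at (92.00, 34.00).
ΣA = 25522.19 mm², ΣAX̄ = 2510770.71 mm³, ΣAȲ = 1744325.12 mm³.
X̄ = 2510770.71/25522.19 = 98.38 mm; Ȳ = 1744325.12/25522.19 = 68.35 mm.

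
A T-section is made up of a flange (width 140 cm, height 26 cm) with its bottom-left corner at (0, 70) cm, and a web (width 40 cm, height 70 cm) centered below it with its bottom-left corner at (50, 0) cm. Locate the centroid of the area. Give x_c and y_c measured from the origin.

Part | A | x̄ᵢ | ȳᵢ | A·x̄ᵢ | A·ȳᵢ
web | 2800.00 | 70.00 | 35.00 | 196000.00 | 98000.00
flange | 3640.00 | 70.00 | 83.00 | 254800.00 | 302120.00
Σ | 6440.00 |  |  | 450800.00 | 400120.00
x_c = 450800.00 / 6440.00 = 70.00 cm
y_c = 400120.00 / 6440.00 = 62.13 cm

x_c = 70.00 cm, y_c = 62.13 cm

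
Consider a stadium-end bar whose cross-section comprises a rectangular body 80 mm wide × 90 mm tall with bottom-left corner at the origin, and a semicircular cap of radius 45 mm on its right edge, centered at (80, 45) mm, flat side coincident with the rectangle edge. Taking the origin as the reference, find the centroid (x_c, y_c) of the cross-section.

x_c = 58.11 mm, y_c = 45.00 mm

Part | A | x̄ᵢ | ȳᵢ | A·x̄ᵢ | A·ȳᵢ
rectangular body | 7200.00 | 40.00 | 45.00 | 288000.00 | 324000.00
semicircular end | 3180.86 | 99.10 | 45.00 | 315219.00 | 143138.82
Σ | 10380.86 |  |  | 603219.00 | 467138.82
x_c = 603219.00 / 10380.86 = 58.11 mm
y_c = 467138.82 / 10380.86 = 45.00 mm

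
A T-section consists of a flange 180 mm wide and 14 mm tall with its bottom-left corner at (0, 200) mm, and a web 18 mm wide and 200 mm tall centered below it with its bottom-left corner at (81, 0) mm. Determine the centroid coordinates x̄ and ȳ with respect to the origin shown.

x̄ = 90.00 mm, ȳ = 144.06 mm

web: A = 18 × 200 = 3600.00, centroid at (90.00, 100.00).
flange: A = 180 × 14 = 2520.00, centroid at (90.00, 207.00).
ΣA = 6120.00 mm², ΣAx̄ = 550800.00 mm³, ΣAȳ = 881640.00 mm³.
x̄ = 550800.00/6120.00 = 90.00 mm; ȳ = 881640.00/6120.00 = 144.06 mm.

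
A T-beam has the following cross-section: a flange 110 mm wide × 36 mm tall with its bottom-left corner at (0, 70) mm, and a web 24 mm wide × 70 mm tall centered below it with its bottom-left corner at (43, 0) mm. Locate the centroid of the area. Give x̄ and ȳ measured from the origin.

web: A = 24 × 70 = 1680.00, centroid at (55.00, 35.00).
flange: A = 110 × 36 = 3960.00, centroid at (55.00, 88.00).
ΣA = 5640.00 mm²
ΣAx̄ = (1680.00)(55.00) + (3960.00)(55.00) = 310200.00 mm³
ΣAȳ = (1680.00)(35.00) + (3960.00)(88.00) = 407280.00 mm³
x̄ = 310200.00 / 5640.00 = 55.00 mm
ȳ = 407280.00 / 5640.00 = 72.21 mm

x̄ = 55.00 mm, ȳ = 72.21 mm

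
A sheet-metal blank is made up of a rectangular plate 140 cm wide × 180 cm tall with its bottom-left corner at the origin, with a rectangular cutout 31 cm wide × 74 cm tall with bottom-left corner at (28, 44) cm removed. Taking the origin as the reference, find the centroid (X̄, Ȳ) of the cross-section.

X̄ = 72.65 cm, Ȳ = 90.90 cm

Part | A | x̄ᵢ | ȳᵢ | A·x̄ᵢ | A·ȳᵢ
plate | 25200.00 | 70.00 | 90.00 | 1764000.00 | 2268000.00
hole | -2294.00 | 43.50 | 81.00 | -99789.00 | -185814.00
Σ | 22906.00 |  |  | 1664211.00 | 2082186.00
X̄ = 1664211.00 / 22906.00 = 72.65 cm
Ȳ = 2082186.00 / 22906.00 = 90.90 cm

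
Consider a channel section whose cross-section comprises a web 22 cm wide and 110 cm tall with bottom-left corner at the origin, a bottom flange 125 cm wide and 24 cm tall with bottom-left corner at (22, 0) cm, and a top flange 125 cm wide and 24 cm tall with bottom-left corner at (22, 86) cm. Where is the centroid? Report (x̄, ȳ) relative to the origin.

web: A = 22 × 110 = 2420.00, centroid at (11.00, 55.00).
bottom flange: A = 125 × 24 = 3000.00, centroid at (84.50, 12.00).
top flange: A = 125 × 24 = 3000.00, centroid at (84.50, 98.00).
ΣA = 8420.00 cm², ΣAx̄ = 533620.00 cm³, ΣAȳ = 463100.00 cm³.
x̄ = 533620.00/8420.00 = 63.38 cm; ȳ = 463100.00/8420.00 = 55.00 cm.

x̄ = 63.38 cm, ȳ = 55.00 cm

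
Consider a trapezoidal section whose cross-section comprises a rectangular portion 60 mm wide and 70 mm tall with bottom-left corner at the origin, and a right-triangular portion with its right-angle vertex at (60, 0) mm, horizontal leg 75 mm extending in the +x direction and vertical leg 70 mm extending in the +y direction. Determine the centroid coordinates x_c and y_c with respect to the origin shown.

x_c = 51.15 mm, y_c = 30.51 mm

rectangular portion: A = 60 × 70 = 4200.00, centroid at (30.00, 35.00).
triangular portion: A = ½·75·70 = 2625.00, centroid at (85.00, 23.33).
ΣA = 6825.00 mm², ΣAx_c = 349125.00 mm³, ΣAy_c = 208250.00 mm³.
x_c = 349125.00/6825.00 = 51.15 mm; y_c = 208250.00/6825.00 = 30.51 mm.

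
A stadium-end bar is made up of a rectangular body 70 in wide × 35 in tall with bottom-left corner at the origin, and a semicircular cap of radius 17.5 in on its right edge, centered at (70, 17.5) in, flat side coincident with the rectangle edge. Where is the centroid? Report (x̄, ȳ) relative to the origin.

rectangular body: A = 70 × 35 = 2450.00, centroid at (35.00, 17.50).
semicircular end: A = ½π·17.5² = 481.06, centroid at (77.43, 17.50).
ΣA = 2931.06 in², ΣAx̄ = 122996.86 in³, ΣAȳ = 51293.49 in³.
x̄ = 122996.86/2931.06 = 41.96 in; ȳ = 51293.49/2931.06 = 17.50 in.

x̄ = 41.96 in, ȳ = 17.50 in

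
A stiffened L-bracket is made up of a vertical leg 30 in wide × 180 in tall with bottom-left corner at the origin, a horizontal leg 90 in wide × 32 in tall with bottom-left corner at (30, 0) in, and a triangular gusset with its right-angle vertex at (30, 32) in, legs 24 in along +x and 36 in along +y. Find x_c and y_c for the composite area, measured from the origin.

Part | A | x̄ᵢ | ȳᵢ | A·x̄ᵢ | A·ȳᵢ
vertical leg | 5400.00 | 15.00 | 90.00 | 81000.00 | 486000.00
horizontal leg | 2880.00 | 75.00 | 16.00 | 216000.00 | 46080.00
gusset | 432.00 | 38.00 | 44.00 | 16416.00 | 19008.00
Σ | 8712.00 |  |  | 313416.00 | 551088.00
x_c = 313416.00 / 8712.00 = 35.98 in
y_c = 551088.00 / 8712.00 = 63.26 in

x_c = 35.98 in, y_c = 63.26 in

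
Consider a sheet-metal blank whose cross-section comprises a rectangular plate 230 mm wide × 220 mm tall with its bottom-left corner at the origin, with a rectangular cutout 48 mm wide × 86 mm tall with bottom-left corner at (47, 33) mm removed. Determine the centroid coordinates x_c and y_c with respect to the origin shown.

x_c = 118.91 mm, y_c = 113.02 mm

plate: A = 230 × 220 = 50600.00, centroid at (115.00, 110.00).
hole: A = −(48 × 86) = -4128.00, centroid at (71.00, 76.00).
ΣA = 46472.00 mm²
ΣAx_c = (50600.00)(115.00) + (-4128.00)(71.00) = 5525912.00 mm³
ΣAy_c = (50600.00)(110.00) + (-4128.00)(76.00) = 5252272.00 mm³
x_c = 5525912.00 / 46472.00 = 118.91 mm
y_c = 5252272.00 / 46472.00 = 113.02 mm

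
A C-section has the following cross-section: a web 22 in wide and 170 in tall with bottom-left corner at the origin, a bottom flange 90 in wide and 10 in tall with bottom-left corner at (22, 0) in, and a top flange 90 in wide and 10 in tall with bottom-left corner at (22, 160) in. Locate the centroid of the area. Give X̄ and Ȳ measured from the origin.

X̄ = 29.19 in, Ȳ = 85.00 in

web: A = 22 × 170 = 3740.00, centroid at (11.00, 85.00).
bottom flange: A = 90 × 10 = 900.00, centroid at (67.00, 5.00).
top flange: A = 90 × 10 = 900.00, centroid at (67.00, 165.00).
ΣA = 5540.00 in², ΣAX̄ = 161740.00 in³, ΣAȲ = 470900.00 in³.
X̄ = 161740.00/5540.00 = 29.19 in; Ȳ = 470900.00/5540.00 = 85.00 in.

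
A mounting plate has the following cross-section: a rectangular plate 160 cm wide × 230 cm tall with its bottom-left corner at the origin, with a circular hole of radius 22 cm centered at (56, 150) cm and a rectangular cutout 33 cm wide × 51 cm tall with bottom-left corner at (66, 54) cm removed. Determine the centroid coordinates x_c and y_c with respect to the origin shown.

x_c = 80.96 cm, y_c = 115.19 cm

Part | A | x̄ᵢ | ȳᵢ | A·x̄ᵢ | A·ȳᵢ
plate | 36800.00 | 80.00 | 115.00 | 2944000.00 | 4232000.00
hole 1 | -1520.53 | 56.00 | 150.00 | -85149.73 | -228079.63
hole 2 | -1683.00 | 82.50 | 79.50 | -138847.50 | -133798.50
Σ | 33596.47 |  |  | 2720002.77 | 3870121.87
x_c = 2720002.77 / 33596.47 = 80.96 cm
y_c = 3870121.87 / 33596.47 = 115.19 cm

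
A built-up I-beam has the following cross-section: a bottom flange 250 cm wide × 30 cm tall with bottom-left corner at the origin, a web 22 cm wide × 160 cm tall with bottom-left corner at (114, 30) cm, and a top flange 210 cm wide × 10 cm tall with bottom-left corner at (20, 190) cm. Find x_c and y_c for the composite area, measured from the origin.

x_c = 125.00 cm, y_c = 69.30 cm

bottom flange: A = 250 × 30 = 7500.00, centroid at (125.00, 15.00).
web: A = 22 × 160 = 3520.00, centroid at (125.00, 110.00).
top flange: A = 210 × 10 = 2100.00, centroid at (125.00, 195.00).
ΣA = 13120.00 cm², ΣAx_c = 1640000.00 cm³, ΣAy_c = 909200.00 cm³.
x_c = 1640000.00/13120.00 = 125.00 cm; y_c = 909200.00/13120.00 = 69.30 cm.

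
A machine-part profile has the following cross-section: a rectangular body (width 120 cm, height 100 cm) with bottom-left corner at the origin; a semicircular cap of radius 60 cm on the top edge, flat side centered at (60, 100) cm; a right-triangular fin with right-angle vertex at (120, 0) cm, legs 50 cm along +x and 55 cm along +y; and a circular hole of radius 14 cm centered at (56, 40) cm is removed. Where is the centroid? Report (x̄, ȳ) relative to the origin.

rectangular body: A = 120 × 100 = 12000.00, centroid at (60.00, 50.00).
semicircular top: A = ½π·60² = 5654.87, centroid at (60.00, 125.46).
triangular fin: A = ½·50·55 = 1375.00, centroid at (136.67, 18.33).
hole: A = −π·14² = -615.75, centroid at (56.00, 40.00).
ΣA = 18414.11 cm², ΣAx̄ = 1212726.55 cm³, ΣAȳ = 1310064.92 cm³.
x̄ = 1212726.55/18414.11 = 65.86 cm; ȳ = 1310064.92/18414.11 = 71.14 cm.

x̄ = 65.86 cm, ȳ = 71.14 cm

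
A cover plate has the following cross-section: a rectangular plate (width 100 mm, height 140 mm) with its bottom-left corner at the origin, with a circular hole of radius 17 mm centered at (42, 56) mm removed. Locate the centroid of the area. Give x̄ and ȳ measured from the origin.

plate: A = 100 × 140 = 14000.00, centroid at (50.00, 70.00).
hole: A = −π·17² = -907.92, centroid at (42.00, 56.00).
ΣA = 13092.08 mm²
ΣAx̄ = (14000.00)(50.00) + (-907.92)(42.00) = 661867.35 mm³
ΣAȳ = (14000.00)(70.00) + (-907.92)(56.00) = 929156.46 mm³
x̄ = 661867.35 / 13092.08 = 50.55 mm
ȳ = 929156.46 / 13092.08 = 70.97 mm

x̄ = 50.55 mm, ȳ = 70.97 mm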